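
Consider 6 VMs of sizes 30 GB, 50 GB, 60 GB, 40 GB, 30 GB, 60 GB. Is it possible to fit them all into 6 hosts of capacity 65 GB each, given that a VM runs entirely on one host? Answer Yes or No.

Yes

A valid assignment using 5 hosts:
  host 1: 60 = 60
  host 2: 60 = 60
  host 3: 50 = 50
  host 4: 40 = 40
  host 5: 30 + 30 = 60
That uses only 5 ≤ 6, so 6 hosts are enough.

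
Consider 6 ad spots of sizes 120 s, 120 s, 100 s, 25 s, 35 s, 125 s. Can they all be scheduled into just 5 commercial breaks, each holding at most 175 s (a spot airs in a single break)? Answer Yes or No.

A valid assignment using 4 commercial breaks:
  break 1: 125 + 35 = 160
  break 2: 120 + 25 = 145
  break 3: 120 = 120
  break 4: 100 = 100
That uses only 4 ≤ 5, so 5 commercial breaks are enough.

Yes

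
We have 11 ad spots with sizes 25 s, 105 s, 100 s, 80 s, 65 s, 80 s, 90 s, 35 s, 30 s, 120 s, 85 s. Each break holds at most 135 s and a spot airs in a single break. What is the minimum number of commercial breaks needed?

Total = 120 + 105 + 100 + 90 + 85 + 80 + 80 + 65 + 35 + 30 + 25 = 815 s.
Lower bound: ⌈815/135⌉ = 7 commercial breaks.
A packing using 8 commercial breaks:
  break 1: 120 = 120
  break 2: 105 + 30 = 135
  break 3: 100 + 35 = 135
  break 4: 90 + 25 = 115
  break 5: 85 = 85
  break 6: 80 = 80
  break 7: 80 = 80
  break 8: 65 = 65
No arrangement into 7 commercial breaks stays within capacity, so 8 is optimal.

8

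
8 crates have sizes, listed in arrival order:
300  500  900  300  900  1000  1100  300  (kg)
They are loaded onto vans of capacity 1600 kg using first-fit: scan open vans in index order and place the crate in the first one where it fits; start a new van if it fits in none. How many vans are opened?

  300 → van 1 (new)  [load 300/1600]
  500 → van 1  [load 800/1600]
  900 → van 2 (new)  [load 900/1600]
  300 → van 1  [load 1100/1600]
  900 → van 3 (new)  [load 900/1600]
  1000 → van 4 (new)  [load 1000/1600]
  1100 → van 5 (new)  [load 1100/1600]
  300 → van 1  [load 1400/1600]
5 vans opened.

5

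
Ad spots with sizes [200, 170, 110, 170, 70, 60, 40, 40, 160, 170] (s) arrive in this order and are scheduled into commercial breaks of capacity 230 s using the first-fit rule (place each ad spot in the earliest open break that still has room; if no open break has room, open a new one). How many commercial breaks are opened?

6

  200 → break 1 (new)  [load 200/230]
  170 → break 2 (new)  [load 170/230]
  110 → break 3 (new)  [load 110/230]
  170 → break 4 (new)  [load 170/230]
  70 → break 3  [load 180/230]
  60 → break 2  [load 230/230]
  40 → break 3  [load 220/230]
  40 → break 4  [load 210/230]
  160 → break 5 (new)  [load 160/230]
  170 → break 6 (new)  [load 170/230]
6 commercial breaks opened.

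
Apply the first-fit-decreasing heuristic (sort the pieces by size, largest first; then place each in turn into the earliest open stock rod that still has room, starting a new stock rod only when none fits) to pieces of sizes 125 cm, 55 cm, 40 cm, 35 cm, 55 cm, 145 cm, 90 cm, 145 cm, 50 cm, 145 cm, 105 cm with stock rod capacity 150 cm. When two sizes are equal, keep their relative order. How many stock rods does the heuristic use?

Sorted descending: 145, 145, 145, 125, 105, 90, 55, 55, 50, 40, 35.
  145 → stock rod 1 (new)  [load 145/150]
  145 → stock rod 2 (new)  [load 145/150]
  145 → stock rod 3 (new)  [load 145/150]
  125 → stock rod 4 (new)  [load 125/150]
  105 → stock rod 5 (new)  [load 105/150]
  90 → stock rod 6 (new)  [load 90/150]
  55 → stock rod 6  [load 145/150]
  55 → stock rod 7 (new)  [load 55/150]
  50 → stock rod 7  [load 105/150]
  40 → stock rod 5  [load 145/150]
  35 → stock rod 7  [load 140/150]
7 stock rods opened.

7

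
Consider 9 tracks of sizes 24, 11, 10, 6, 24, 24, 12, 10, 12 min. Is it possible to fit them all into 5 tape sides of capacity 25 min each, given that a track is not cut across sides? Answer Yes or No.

Total = 133 min; ⌈133/25⌉ = 6.
At least 6 tape sides are required, but only 5 are allowed.

No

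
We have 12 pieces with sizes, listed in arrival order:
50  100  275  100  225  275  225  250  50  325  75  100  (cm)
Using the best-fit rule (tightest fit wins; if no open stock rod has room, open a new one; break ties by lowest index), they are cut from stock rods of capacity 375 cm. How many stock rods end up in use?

  50 → stock rod 1 (new)  [load 50/375]
  100 → stock rod 1  [load 150/375]
  275 → stock rod 2 (new)  [load 275/375]
  100 → stock rod 2  [load 375/375]
  225 → stock rod 1  [load 375/375]
  275 → stock rod 3 (new)  [load 275/375]
  225 → stock rod 4 (new)  [load 225/375]
  250 → stock rod 5 (new)  [load 250/375]
  50 → stock rod 3  [load 325/375]
  325 → stock rod 6 (new)  [load 325/375]
  75 → stock rod 5  [load 325/375]
  100 → stock rod 4  [load 325/375]
6 stock rods opened.

6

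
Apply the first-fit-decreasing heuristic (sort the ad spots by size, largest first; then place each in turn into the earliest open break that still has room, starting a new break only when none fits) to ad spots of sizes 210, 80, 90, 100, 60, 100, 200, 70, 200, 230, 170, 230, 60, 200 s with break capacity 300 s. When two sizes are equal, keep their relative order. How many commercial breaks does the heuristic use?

7

Sorted descending: 230, 230, 210, 200, 200, 200, 170, 100, 100, 90, 80, 70, 60, 60.
  230 → break 1 (new)  [load 230/300]
  230 → break 2 (new)  [load 230/300]
  210 → break 3 (new)  [load 210/300]
  200 → break 4 (new)  [load 200/300]
  200 → break 5 (new)  [load 200/300]
  200 → break 6 (new)  [load 200/300]
  170 → break 7 (new)  [load 170/300]
  100 → break 4  [load 300/300]
  100 → break 5  [load 300/300]
  90 → break 3  [load 300/300]
  80 → break 6  [load 280/300]
  70 → break 1  [load 300/300]
  60 → break 2  [load 290/300]
  60 → break 7  [load 230/300]
7 commercial breaks opened.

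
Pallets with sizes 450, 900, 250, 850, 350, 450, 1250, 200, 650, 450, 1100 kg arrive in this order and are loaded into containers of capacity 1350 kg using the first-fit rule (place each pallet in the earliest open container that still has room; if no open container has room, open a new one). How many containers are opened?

  450 → container 1 (new)  [load 450/1350]
  900 → container 1  [load 1350/1350]
  250 → container 2 (new)  [load 250/1350]
  850 → container 2  [load 1100/1350]
  350 → container 3 (new)  [load 350/1350]
  450 → container 3  [load 800/1350]
  1250 → container 4 (new)  [load 1250/1350]
  200 → container 2  [load 1300/1350]
  650 → container 5 (new)  [load 650/1350]
  450 → container 3  [load 1250/1350]
  1100 → container 6 (new)  [load 1100/1350]
6 containers opened.

6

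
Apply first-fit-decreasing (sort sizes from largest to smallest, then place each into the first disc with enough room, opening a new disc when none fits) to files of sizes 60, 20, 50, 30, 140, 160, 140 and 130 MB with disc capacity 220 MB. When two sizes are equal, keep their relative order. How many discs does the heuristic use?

Sorted descending: 160, 140, 140, 130, 60, 50, 30, 20.
  160 → disc 1 (new)  [load 160/220]
  140 → disc 2 (new)  [load 140/220]
  140 → disc 3 (new)  [load 140/220]
  130 → disc 4 (new)  [load 130/220]
  60 → disc 1  [load 220/220]
  50 → disc 2  [load 190/220]
  30 → disc 2  [load 220/220]
  20 → disc 3  [load 160/220]
4 discs opened.

4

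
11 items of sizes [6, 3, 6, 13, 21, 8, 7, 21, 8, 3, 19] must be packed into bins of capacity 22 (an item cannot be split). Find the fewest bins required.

6

Total = 21 + 21 + 19 + 13 + 8 + 8 + 7 + 6 + 6 + 3 + 3 = 115.
Lower bound: ⌈115/22⌉ = 6 bins.
A packing using 6 bins:
  bin 1: 21 = 21
  bin 2: 21 = 21
  bin 3: 19 + 3 = 22
  bin 4: 13 + 8 = 21
  bin 5: 8 + 7 + 6 = 21
  bin 6: 6 + 3 = 9
This matches the lower bound, so 6 is optimal.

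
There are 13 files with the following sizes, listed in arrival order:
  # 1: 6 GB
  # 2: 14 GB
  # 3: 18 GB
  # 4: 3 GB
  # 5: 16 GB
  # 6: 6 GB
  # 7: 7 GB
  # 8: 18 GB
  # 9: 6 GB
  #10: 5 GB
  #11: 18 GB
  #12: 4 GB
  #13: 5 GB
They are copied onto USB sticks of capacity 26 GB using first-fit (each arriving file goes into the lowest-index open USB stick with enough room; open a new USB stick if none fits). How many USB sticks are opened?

6

  6 → USB stick 1 (new)  [load 6/26]
  14 → USB stick 1  [load 20/26]
  18 → USB stick 2 (new)  [load 18/26]
  3 → USB stick 1  [load 23/26]
  16 → USB stick 3 (new)  [load 16/26]
  6 → USB stick 2  [load 24/26]
  7 → USB stick 3  [load 23/26]
  18 → USB stick 4 (new)  [load 18/26]
  6 → USB stick 4  [load 24/26]
  5 → USB stick 5 (new)  [load 5/26]
  18 → USB stick 5  [load 23/26]
  4 → USB stick 6 (new)  [load 4/26]
  5 → USB stick 6  [load 9/26]
6 USB sticks opened.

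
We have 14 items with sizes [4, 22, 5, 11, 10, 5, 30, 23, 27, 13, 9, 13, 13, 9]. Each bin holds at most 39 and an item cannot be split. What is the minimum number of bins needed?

6

Total = 30 + 27 + 23 + 22 + 13 + 13 + 13 + 11 + 10 + 9 + 9 + 5 + 5 + 4 = 194.
Lower bound: ⌈194/39⌉ = 5 bins.
A packing using 6 bins:
  bin 1: 30 + 9 = 39
  bin 2: 27 + 11 = 38
  bin 3: 23 + 13 = 36
  bin 4: 22 + 13 + 4 = 39
  bin 5: 13 + 10 + 9 + 5 = 37
  bin 6: 5 = 5
No arrangement into 5 bins stays within capacity, so 6 is optimal.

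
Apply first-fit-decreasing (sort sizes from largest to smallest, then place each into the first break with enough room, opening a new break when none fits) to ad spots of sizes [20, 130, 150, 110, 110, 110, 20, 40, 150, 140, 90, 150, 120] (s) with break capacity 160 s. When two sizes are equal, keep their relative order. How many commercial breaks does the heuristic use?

Sorted descending: 150, 150, 150, 140, 130, 120, 110, 110, 110, 90, 40, 20, 20.
  150 → break 1 (new)  [load 150/160]
  150 → break 2 (new)  [load 150/160]
  150 → break 3 (new)  [load 150/160]
  140 → break 4 (new)  [load 140/160]
  130 → break 5 (new)  [load 130/160]
  120 → break 6 (new)  [load 120/160]
  110 → break 7 (new)  [load 110/160]
  110 → break 8 (new)  [load 110/160]
  110 → break 9 (new)  [load 110/160]
  90 → break 10 (new)  [load 90/160]
  40 → break 6  [load 160/160]
  20 → break 4  [load 160/160]
  20 → break 5  [load 150/160]
10 commercial breaks opened.

10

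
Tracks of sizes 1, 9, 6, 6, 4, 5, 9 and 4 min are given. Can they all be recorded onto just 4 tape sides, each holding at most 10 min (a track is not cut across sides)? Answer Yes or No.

Total = 44 min; ⌈44/10⌉ = 5.
At least 5 tape sides are required, but only 4 are allowed.

No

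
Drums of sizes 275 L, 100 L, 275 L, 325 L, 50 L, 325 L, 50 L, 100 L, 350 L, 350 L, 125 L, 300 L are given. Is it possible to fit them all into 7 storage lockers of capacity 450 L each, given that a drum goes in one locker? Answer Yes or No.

Yes

A valid assignment using 7 storage lockers:
  locker 1: 350 + 100 = 450
  locker 2: 350 + 100 = 450
  locker 3: 325 + 125 = 450
  locker 4: 325 + 50 + 50 = 425
  locker 5: 300 = 300
  locker 6: 275 = 275
  locker 7: 275 = 275
Every load is within 450 L, so 7 storage lockers suffice.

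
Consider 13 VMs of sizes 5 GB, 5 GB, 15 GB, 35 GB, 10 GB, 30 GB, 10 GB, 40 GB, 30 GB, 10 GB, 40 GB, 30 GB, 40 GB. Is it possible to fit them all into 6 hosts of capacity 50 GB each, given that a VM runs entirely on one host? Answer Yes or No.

Total = 300 GB; ⌈300/50⌉ = 6.
7 VMs each exceed half the capacity and cannot share a host, forcing at least 7 hosts.
At least 7 hosts are required, but only 6 are allowed.

No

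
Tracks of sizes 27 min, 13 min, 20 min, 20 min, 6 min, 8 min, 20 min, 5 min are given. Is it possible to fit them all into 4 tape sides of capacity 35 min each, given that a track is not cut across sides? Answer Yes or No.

A valid assignment using 4 tape sides:
  side 1: 27 + 8 = 35
  side 2: 20 + 13 = 33
  side 3: 20 + 6 + 5 = 31
  side 4: 20 = 20
Every load is within 35 min, so 4 tape sides suffice.

Yes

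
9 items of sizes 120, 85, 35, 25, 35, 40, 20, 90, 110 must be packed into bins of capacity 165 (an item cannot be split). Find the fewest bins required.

4

Total = 120 + 110 + 90 + 85 + 40 + 35 + 35 + 25 + 20 = 560.
Lower bound: ⌈560/165⌉ = 4 bins.
A packing using 4 bins:
  bin 1: 120 + 40 = 160
  bin 2: 110 + 35 + 20 = 165
  bin 3: 90 + 35 + 25 = 150
  bin 4: 85 = 85
This matches the lower bound, so 4 is optimal.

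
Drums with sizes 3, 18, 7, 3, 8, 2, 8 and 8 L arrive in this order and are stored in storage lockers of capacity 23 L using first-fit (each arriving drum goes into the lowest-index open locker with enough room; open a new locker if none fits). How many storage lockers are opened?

3

  3 → locker 1 (new)  [load 3/23]
  18 → locker 1  [load 21/23]
  7 → locker 2 (new)  [load 7/23]
  3 → locker 2  [load 10/23]
  8 → locker 2  [load 18/23]
  2 → locker 1  [load 23/23]
  8 → locker 3 (new)  [load 8/23]
  8 → locker 3  [load 16/23]
3 storage lockers opened.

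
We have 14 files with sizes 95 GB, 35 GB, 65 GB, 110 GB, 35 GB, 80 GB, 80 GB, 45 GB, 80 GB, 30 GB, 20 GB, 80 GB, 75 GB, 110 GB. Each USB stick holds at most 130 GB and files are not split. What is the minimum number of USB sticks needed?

Total = 110 + 110 + 95 + 80 + 80 + 80 + 80 + 75 + 65 + 45 + 35 + 35 + 30 + 20 = 940 GB.
Lower bound: ⌈940/130⌉ = 8 USB sticks.
A packing using 9 USB sticks:
  USB stick 1: 110 + 20 = 130
  USB stick 2: 110 = 110
  USB stick 3: 95 + 35 = 130
  USB stick 4: 80 + 45 = 125
  USB stick 5: 80 + 35 = 115
  USB stick 6: 80 + 30 = 110
  USB stick 7: 80 = 80
  USB stick 8: 75 = 75
  USB stick 9: 65 = 65
No arrangement into 8 USB sticks stays within capacity, so 9 is optimal.

9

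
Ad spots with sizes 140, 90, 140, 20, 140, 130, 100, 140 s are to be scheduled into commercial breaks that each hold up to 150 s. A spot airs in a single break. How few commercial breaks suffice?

Total = 140 + 140 + 140 + 140 + 130 + 100 + 90 + 20 = 900 s.
Lower bound: ⌈900/150⌉ = 6 commercial breaks.
Also, 7 ad spots each exceed 75 s, and no two of those can share a break, so at least 7 commercial breaks are needed.
A packing using 7 commercial breaks:
  break 1: 140 = 140
  break 2: 140 = 140
  break 3: 140 = 140
  break 4: 140 = 140
  break 5: 130 + 20 = 150
  break 6: 100 = 100
  break 7: 90 = 90
This matches the lower bound, so 7 is optimal.

7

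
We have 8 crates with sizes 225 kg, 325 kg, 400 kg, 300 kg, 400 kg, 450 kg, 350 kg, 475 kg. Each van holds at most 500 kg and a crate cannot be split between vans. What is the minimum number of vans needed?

8

Total = 475 + 450 + 400 + 400 + 350 + 325 + 300 + 225 = 2925 kg.
Lower bound: ⌈2925/500⌉ = 6 vans.
Also, 7 crates each exceed 250 kg, and no two of those can share a van, so at least 7 vans are needed.
A packing using 8 vans:
  van 1: 475 = 475
  van 2: 450 = 450
  van 3: 400 = 400
  van 4: 400 = 400
  van 5: 350 = 350
  van 6: 325 = 325
  van 7: 300 = 300
  van 8: 225 = 225
No arrangement into 7 vans stays within capacity, so 8 is optimal.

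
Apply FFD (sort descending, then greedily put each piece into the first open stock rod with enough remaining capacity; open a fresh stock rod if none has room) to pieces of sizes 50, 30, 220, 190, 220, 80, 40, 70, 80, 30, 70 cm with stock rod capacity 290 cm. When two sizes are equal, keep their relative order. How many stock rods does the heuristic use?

4

Sorted descending: 220, 220, 190, 80, 80, 70, 70, 50, 40, 30, 30.
  220 → stock rod 1 (new)  [load 220/290]
  220 → stock rod 2 (new)  [load 220/290]
  190 → stock rod 3 (new)  [load 190/290]
  80 → stock rod 3  [load 270/290]
  80 → stock rod 4 (new)  [load 80/290]
  70 → stock rod 1  [load 290/290]
  70 → stock rod 2  [load 290/290]
  50 → stock rod 4  [load 130/290]
  40 → stock rod 4  [load 170/290]
  30 → stock rod 4  [load 200/290]
  30 → stock rod 4  [load 230/290]
4 stock rods opened.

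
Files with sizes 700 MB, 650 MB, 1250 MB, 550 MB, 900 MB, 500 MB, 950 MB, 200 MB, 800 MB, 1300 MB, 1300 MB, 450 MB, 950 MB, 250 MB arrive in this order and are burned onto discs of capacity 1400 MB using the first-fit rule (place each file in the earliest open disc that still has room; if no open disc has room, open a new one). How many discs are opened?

9

  700 → disc 1 (new)  [load 700/1400]
  650 → disc 1  [load 1350/1400]
  1250 → disc 2 (new)  [load 1250/1400]
  550 → disc 3 (new)  [load 550/1400]
  900 → disc 4 (new)  [load 900/1400]
  500 → disc 3  [load 1050/1400]
  950 → disc 5 (new)  [load 950/1400]
  200 → disc 3  [load 1250/1400]
  800 → disc 6 (new)  [load 800/1400]
  1300 → disc 7 (new)  [load 1300/1400]
  1300 → disc 8 (new)  [load 1300/1400]
  450 → disc 4  [load 1350/1400]
  950 → disc 9 (new)  [load 950/1400]
  250 → disc 5  [load 1200/1400]
9 discs opened.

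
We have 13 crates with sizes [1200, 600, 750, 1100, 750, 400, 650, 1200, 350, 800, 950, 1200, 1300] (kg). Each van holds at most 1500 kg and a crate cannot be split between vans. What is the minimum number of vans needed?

Total = 1300 + 1200 + 1200 + 1200 + 1100 + 950 + 800 + 750 + 750 + 650 + 600 + 400 + 350 = 11250 kg.
Lower bound: ⌈11250/1500⌉ = 8 vans.
A packing using 9 vans:
  van 1: 1300 = 1300
  van 2: 1200 = 1200
  van 3: 1200 = 1200
  van 4: 1200 = 1200
  van 5: 1100 + 400 = 1500
  van 6: 950 + 350 = 1300
  van 7: 800 + 650 = 1450
  van 8: 750 + 750 = 1500
  van 9: 600 = 600
No arrangement into 8 vans stays within capacity, so 9 is optimal.

9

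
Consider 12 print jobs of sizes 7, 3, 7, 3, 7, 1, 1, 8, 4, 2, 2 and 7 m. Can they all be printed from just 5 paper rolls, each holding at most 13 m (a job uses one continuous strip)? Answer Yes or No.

A valid assignment using 5 paper rolls:
  roll 1: 8 + 4 + 1 = 13
  roll 2: 7 + 3 + 3 = 13
  roll 3: 7 + 2 + 2 + 1 = 12
  roll 4: 7 = 7
  roll 5: 7 = 7
Every load is within 13 m, so 5 paper rolls suffice.

Yes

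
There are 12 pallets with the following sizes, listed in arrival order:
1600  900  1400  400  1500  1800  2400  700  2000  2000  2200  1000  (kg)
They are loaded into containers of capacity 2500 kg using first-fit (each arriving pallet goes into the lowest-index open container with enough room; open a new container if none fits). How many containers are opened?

  1600 → container 1 (new)  [load 1600/2500]
  900 → container 1  [load 2500/2500]
  1400 → container 2 (new)  [load 1400/2500]
  400 → container 2  [load 1800/2500]
  1500 → container 3 (new)  [load 1500/2500]
  1800 → container 4 (new)  [load 1800/2500]
  2400 → container 5 (new)  [load 2400/2500]
  700 → container 2  [load 2500/2500]
  2000 → container 6 (new)  [load 2000/2500]
  2000 → container 7 (new)  [load 2000/2500]
  2200 → container 8 (new)  [load 2200/2500]
  1000 → container 3  [load 2500/2500]
8 containers opened.

8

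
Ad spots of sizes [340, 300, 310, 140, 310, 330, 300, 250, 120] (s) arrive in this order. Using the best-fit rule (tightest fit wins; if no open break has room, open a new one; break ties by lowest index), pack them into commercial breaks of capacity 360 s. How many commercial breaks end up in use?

  340 → break 1 (new)  [load 340/360]
  300 → break 2 (new)  [load 300/360]
  310 → break 3 (new)  [load 310/360]
  140 → break 4 (new)  [load 140/360]
  310 → break 5 (new)  [load 310/360]
  330 → break 6 (new)  [load 330/360]
  300 → break 7 (new)  [load 300/360]
  250 → break 8 (new)  [load 250/360]
  120 → break 4  [load 260/360]
8 commercial breaks opened.

8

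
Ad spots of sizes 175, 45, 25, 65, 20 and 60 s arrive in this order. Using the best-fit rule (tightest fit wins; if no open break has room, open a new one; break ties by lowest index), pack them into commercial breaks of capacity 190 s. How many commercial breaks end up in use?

3

  175 → break 1 (new)  [load 175/190]
  45 → break 2 (new)  [load 45/190]
  25 → break 2  [load 70/190]
  65 → break 2  [load 135/190]
  20 → break 2  [load 155/190]
  60 → break 3 (new)  [load 60/190]
3 commercial breaks opened.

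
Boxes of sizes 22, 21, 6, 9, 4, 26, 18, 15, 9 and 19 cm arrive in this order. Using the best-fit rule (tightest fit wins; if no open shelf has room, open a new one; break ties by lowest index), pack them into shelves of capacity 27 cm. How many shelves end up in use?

6

  22 → shelf 1 (new)  [load 22/27]
  21 → shelf 2 (new)  [load 21/27]
  6 → shelf 2  [load 27/27]
  9 → shelf 3 (new)  [load 9/27]
  4 → shelf 1  [load 26/27]
  26 → shelf 4 (new)  [load 26/27]
  18 → shelf 3  [load 27/27]
  15 → shelf 5 (new)  [load 15/27]
  9 → shelf 5  [load 24/27]
  19 → shelf 6 (new)  [load 19/27]
6 shelves opened.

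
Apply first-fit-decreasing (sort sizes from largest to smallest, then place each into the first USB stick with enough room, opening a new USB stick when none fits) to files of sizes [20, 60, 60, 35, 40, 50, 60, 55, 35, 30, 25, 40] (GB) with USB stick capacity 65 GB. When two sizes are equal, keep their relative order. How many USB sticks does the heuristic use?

Sorted descending: 60, 60, 60, 55, 50, 40, 40, 35, 35, 30, 25, 20.
  60 → USB stick 1 (new)  [load 60/65]
  60 → USB stick 2 (new)  [load 60/65]
  60 → USB stick 3 (new)  [load 60/65]
  55 → USB stick 4 (new)  [load 55/65]
  50 → USB stick 5 (new)  [load 50/65]
  40 → USB stick 6 (new)  [load 40/65]
  40 → USB stick 7 (new)  [load 40/65]
  35 → USB stick 8 (new)  [load 35/65]
  35 → USB stick 9 (new)  [load 35/65]
  30 → USB stick 8  [load 65/65]
  25 → USB stick 6  [load 65/65]
  20 → USB stick 7  [load 60/65]
9 USB sticks opened.

9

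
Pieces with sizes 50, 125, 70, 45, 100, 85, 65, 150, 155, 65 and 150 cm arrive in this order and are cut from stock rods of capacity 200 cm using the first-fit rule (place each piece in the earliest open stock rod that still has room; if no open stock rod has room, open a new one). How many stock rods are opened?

  50 → stock rod 1 (new)  [load 50/200]
  125 → stock rod 1  [load 175/200]
  70 → stock rod 2 (new)  [load 70/200]
  45 → stock rod 2  [load 115/200]
  100 → stock rod 3 (new)  [load 100/200]
  85 → stock rod 2  [load 200/200]
  65 → stock rod 3  [load 165/200]
  150 → stock rod 4 (new)  [load 150/200]
  155 → stock rod 5 (new)  [load 155/200]
  65 → stock rod 6 (new)  [load 65/200]
  150 → stock rod 7 (new)  [load 150/200]
7 stock rods opened.

7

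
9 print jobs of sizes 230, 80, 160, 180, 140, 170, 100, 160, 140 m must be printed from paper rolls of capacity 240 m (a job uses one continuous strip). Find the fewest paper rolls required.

Total = 230 + 180 + 170 + 160 + 160 + 140 + 140 + 100 + 80 = 1360 m.
Lower bound: ⌈1360/240⌉ = 6 paper rolls.
Also, 7 print jobs each exceed 120 m, and no two of those can share a roll, so at least 7 paper rolls are needed.
A packing using 7 paper rolls:
  roll 1: 230 = 230
  roll 2: 180 = 180
  roll 3: 170 = 170
  roll 4: 160 + 80 = 240
  roll 5: 160 = 160
  roll 6: 140 + 100 = 240
  roll 7: 140 = 140
This matches the lower bound, so 7 is optimal.

7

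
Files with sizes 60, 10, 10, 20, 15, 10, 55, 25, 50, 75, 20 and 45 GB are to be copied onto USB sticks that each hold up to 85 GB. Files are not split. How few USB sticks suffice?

Total = 75 + 60 + 55 + 50 + 45 + 25 + 20 + 20 + 15 + 10 + 10 + 10 = 395 GB.
Lower bound: ⌈395/85⌉ = 5 USB sticks.
A packing using 5 USB sticks:
  USB stick 1: 75 + 10 = 85
  USB stick 2: 60 + 25 = 85
  USB stick 3: 55 + 20 + 10 = 85
  USB stick 4: 50 + 20 + 15 = 85
  USB stick 5: 45 + 10 = 55
This matches the lower bound, so 5 is optimal.

5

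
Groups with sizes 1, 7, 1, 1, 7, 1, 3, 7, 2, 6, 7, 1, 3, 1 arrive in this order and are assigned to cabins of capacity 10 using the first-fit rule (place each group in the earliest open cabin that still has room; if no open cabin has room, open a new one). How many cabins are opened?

  1 → cabin 1 (new)  [load 1/10]
  7 → cabin 1  [load 8/10]
  1 → cabin 1  [load 9/10]
  1 → cabin 1  [load 10/10]
  7 → cabin 2 (new)  [load 7/10]
  1 → cabin 2  [load 8/10]
  3 → cabin 3 (new)  [load 3/10]
  7 → cabin 3  [load 10/10]
  2 → cabin 2  [load 10/10]
  6 → cabin 4 (new)  [load 6/10]
  7 → cabin 5 (new)  [load 7/10]
  1 → cabin 4  [load 7/10]
  3 → cabin 4  [load 10/10]
  1 → cabin 5  [load 8/10]
5 cabins opened.

5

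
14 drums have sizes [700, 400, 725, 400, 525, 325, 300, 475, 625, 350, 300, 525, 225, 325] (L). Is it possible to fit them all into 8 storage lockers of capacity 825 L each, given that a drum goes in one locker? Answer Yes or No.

Total = 6200 L; ⌈6200/825⌉ = 8.
The bound of 8 does not rule out 8, but exhaustive search shows no assignment into 8 storage lockers of capacity 825 L exists — the minimum is 9.

No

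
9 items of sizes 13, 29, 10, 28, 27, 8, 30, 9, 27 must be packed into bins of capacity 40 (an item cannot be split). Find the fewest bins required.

Total = 30 + 29 + 28 + 27 + 27 + 13 + 10 + 9 + 8 = 181.
Lower bound: ⌈181/40⌉ = 5 bins.
A packing using 5 bins:
  bin 1: 30 + 10 = 40
  bin 2: 29 + 9 = 38
  bin 3: 28 + 8 = 36
  bin 4: 27 + 13 = 40
  bin 5: 27 = 27
This matches the lower bound, so 5 is optimal.

5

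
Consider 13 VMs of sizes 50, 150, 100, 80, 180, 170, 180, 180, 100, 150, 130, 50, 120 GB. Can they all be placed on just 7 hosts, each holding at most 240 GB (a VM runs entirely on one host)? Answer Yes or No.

Total = 1640 GB; ⌈1640/240⌉ = 7.
The bound of 7 does not rule out 7, but exhaustive search shows no assignment into 7 hosts of capacity 240 GB exists — the minimum is 8.

No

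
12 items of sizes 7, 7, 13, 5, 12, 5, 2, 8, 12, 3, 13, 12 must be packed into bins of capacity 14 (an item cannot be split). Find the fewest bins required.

8

Total = 13 + 13 + 12 + 12 + 12 + 8 + 7 + 7 + 5 + 5 + 3 + 2 = 99.
Lower bound: ⌈99/14⌉ = 8 bins.
A packing using 8 bins:
  bin 1: 13 = 13
  bin 2: 13 = 13
  bin 3: 12 + 2 = 14
  bin 4: 12 = 12
  bin 5: 12 = 12
  bin 6: 8 + 5 = 13
  bin 7: 7 + 7 = 14
  bin 8: 5 + 3 = 8
This matches the lower bound, so 8 is optimal.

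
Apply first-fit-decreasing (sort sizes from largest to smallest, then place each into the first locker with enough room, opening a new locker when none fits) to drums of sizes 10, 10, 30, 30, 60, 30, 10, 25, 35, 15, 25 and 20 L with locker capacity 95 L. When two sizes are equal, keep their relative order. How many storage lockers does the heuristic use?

4

Sorted descending: 60, 35, 30, 30, 30, 25, 25, 20, 15, 10, 10, 10.
  60 → locker 1 (new)  [load 60/95]
  35 → locker 1  [load 95/95]
  30 → locker 2 (new)  [load 30/95]
  30 → locker 2  [load 60/95]
  30 → locker 2  [load 90/95]
  25 → locker 3 (new)  [load 25/95]
  25 → locker 3  [load 50/95]
  20 → locker 3  [load 70/95]
  15 → locker 3  [load 85/95]
  10 → locker 3  [load 95/95]
  10 → locker 4 (new)  [load 10/95]
  10 → locker 4  [load 20/95]
4 storage lockers opened.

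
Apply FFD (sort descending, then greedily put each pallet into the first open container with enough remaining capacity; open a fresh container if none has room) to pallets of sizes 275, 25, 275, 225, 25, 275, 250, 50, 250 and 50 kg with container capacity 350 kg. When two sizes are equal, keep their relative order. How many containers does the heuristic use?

Sorted descending: 275, 275, 275, 250, 250, 225, 50, 50, 25, 25.
  275 → container 1 (new)  [load 275/350]
  275 → container 2 (new)  [load 275/350]
  275 → container 3 (new)  [load 275/350]
  250 → container 4 (new)  [load 250/350]
  250 → container 5 (new)  [load 250/350]
  225 → container 6 (new)  [load 225/350]
  50 → container 1  [load 325/350]
  50 → container 2  [load 325/350]
  25 → container 1  [load 350/350]
  25 → container 2  [load 350/350]
6 containers opened.

6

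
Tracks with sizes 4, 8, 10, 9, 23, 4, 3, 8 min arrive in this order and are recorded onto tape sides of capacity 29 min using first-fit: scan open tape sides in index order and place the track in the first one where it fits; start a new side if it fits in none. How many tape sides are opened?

3

  4 → side 1 (new)  [load 4/29]
  8 → side 1  [load 12/29]
  10 → side 1  [load 22/29]
  9 → side 2 (new)  [load 9/29]
  23 → side 3 (new)  [load 23/29]
  4 → side 1  [load 26/29]
  3 → side 1  [load 29/29]
  8 → side 2  [load 17/29]
3 tape sides opened.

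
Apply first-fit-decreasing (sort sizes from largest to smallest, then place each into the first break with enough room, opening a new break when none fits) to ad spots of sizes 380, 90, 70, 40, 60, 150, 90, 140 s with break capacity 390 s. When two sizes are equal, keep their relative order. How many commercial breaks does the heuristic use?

Sorted descending: 380, 150, 140, 90, 90, 70, 60, 40.
  380 → break 1 (new)  [load 380/390]
  150 → break 2 (new)  [load 150/390]
  140 → break 2  [load 290/390]
  90 → break 2  [load 380/390]
  90 → break 3 (new)  [load 90/390]
  70 → break 3  [load 160/390]
  60 → break 3  [load 220/390]
  40 → break 3  [load 260/390]
3 commercial breaks opened.

3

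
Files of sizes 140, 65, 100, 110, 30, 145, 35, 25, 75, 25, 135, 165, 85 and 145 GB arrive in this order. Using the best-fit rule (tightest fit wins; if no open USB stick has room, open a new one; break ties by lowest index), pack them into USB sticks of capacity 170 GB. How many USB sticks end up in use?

  140 → USB stick 1 (new)  [load 140/170]
  65 → USB stick 2 (new)  [load 65/170]
  100 → USB stick 2  [load 165/170]
  110 → USB stick 3 (new)  [load 110/170]
  30 → USB stick 1  [load 170/170]
  145 → USB stick 4 (new)  [load 145/170]
  35 → USB stick 3  [load 145/170]
  25 → USB stick 3  [load 170/170]
  75 → USB stick 5 (new)  [load 75/170]
  25 → USB stick 4  [load 170/170]
  135 → USB stick 6 (new)  [load 135/170]
  165 → USB stick 7 (new)  [load 165/170]
  85 → USB stick 5  [load 160/170]
  145 → USB stick 8 (new)  [load 145/170]
8 USB sticks opened.

8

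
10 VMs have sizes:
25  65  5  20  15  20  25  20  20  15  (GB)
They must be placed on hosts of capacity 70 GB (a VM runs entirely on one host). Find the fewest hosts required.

4

Total = 65 + 25 + 25 + 20 + 20 + 20 + 20 + 15 + 15 + 5 = 230 GB.
Lower bound: ⌈230/70⌉ = 4 hosts.
A packing using 4 hosts:
  host 1: 65 + 5 = 70
  host 2: 25 + 25 + 20 = 70
  host 3: 20 + 20 + 20 = 60
  host 4: 15 + 15 = 30
This matches the lower bound, so 4 is optimal.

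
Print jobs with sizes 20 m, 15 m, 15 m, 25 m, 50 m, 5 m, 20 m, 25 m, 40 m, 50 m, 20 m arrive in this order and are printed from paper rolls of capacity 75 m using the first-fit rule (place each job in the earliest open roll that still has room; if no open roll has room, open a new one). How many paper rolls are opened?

4

  20 → roll 1 (new)  [load 20/75]
  15 → roll 1  [load 35/75]
  15 → roll 1  [load 50/75]
  25 → roll 1  [load 75/75]
  50 → roll 2 (new)  [load 50/75]
  5 → roll 2  [load 55/75]
  20 → roll 2  [load 75/75]
  25 → roll 3 (new)  [load 25/75]
  40 → roll 3  [load 65/75]
  50 → roll 4 (new)  [load 50/75]
  20 → roll 4  [load 70/75]
4 paper rolls opened.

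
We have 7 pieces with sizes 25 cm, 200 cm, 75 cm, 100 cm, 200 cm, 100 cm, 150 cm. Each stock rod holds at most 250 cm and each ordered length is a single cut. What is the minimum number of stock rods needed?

4

Total = 200 + 200 + 150 + 100 + 100 + 75 + 25 = 850 cm.
Lower bound: ⌈850/250⌉ = 4 stock rods.
A packing using 4 stock rods:
  stock rod 1: 200 + 25 = 225
  stock rod 2: 200 = 200
  stock rod 3: 150 + 100 = 250
  stock rod 4: 100 + 75 = 175
This matches the lower bound, so 4 is optimal.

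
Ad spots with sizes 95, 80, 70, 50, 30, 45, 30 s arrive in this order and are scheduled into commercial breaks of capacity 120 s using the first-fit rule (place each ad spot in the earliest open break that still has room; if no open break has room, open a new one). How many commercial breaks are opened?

4

  95 → break 1 (new)  [load 95/120]
  80 → break 2 (new)  [load 80/120]
  70 → break 3 (new)  [load 70/120]
  50 → break 3  [load 120/120]
  30 → break 2  [load 110/120]
  45 → break 4 (new)  [load 45/120]
  30 → break 4  [load 75/120]
4 commercial breaks opened.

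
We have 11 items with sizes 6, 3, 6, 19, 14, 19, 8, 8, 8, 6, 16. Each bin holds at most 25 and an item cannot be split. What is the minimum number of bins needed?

Total = 19 + 19 + 16 + 14 + 8 + 8 + 8 + 6 + 6 + 6 + 3 = 113.
Lower bound: ⌈113/25⌉ = 5 bins.
A packing using 5 bins:
  bin 1: 19 + 6 = 25
  bin 2: 19 + 6 = 25
  bin 3: 16 + 8 = 24
  bin 4: 14 + 8 + 3 = 25
  bin 5: 8 + 6 = 14
This matches the lower bound, so 5 is optimal.

5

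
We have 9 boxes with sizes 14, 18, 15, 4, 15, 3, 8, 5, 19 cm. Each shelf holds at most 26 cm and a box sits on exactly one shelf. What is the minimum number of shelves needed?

Total = 19 + 18 + 15 + 15 + 14 + 8 + 5 + 4 + 3 = 101 cm.
Lower bound: ⌈101/26⌉ = 4 shelves.
Also, 5 boxes each exceed 13 cm, and no two of those can share a shelf, so at least 5 shelves are needed.
A packing using 5 shelves:
  shelf 1: 19 + 5 = 24
  shelf 2: 18 + 8 = 26
  shelf 3: 15 + 4 + 3 = 22
  shelf 4: 15 = 15
  shelf 5: 14 = 14
This matches the lower bound, so 5 is optimal.

5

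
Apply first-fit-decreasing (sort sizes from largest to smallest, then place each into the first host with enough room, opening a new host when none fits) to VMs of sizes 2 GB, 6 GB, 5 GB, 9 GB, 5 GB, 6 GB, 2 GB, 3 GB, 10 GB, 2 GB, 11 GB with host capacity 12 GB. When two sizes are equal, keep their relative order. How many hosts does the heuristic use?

6

Sorted descending: 11, 10, 9, 6, 6, 5, 5, 3, 2, 2, 2.
  11 → host 1 (new)  [load 11/12]
  10 → host 2 (new)  [load 10/12]
  9 → host 3 (new)  [load 9/12]
  6 → host 4 (new)  [load 6/12]
  6 → host 4  [load 12/12]
  5 → host 5 (new)  [load 5/12]
  5 → host 5  [load 10/12]
  3 → host 3  [load 12/12]
  2 → host 2  [load 12/12]
  2 → host 5  [load 12/12]
  2 → host 6 (new)  [load 2/12]
6 hosts opened.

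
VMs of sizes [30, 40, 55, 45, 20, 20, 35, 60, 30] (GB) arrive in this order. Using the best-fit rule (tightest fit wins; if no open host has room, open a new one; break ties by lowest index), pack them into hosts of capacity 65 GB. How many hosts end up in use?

6

  30 → host 1 (new)  [load 30/65]
  40 → host 2 (new)  [load 40/65]
  55 → host 3 (new)  [load 55/65]
  45 → host 4 (new)  [load 45/65]
  20 → host 4  [load 65/65]
  20 → host 2  [load 60/65]
  35 → host 1  [load 65/65]
  60 → host 5 (new)  [load 60/65]
  30 → host 6 (new)  [load 30/65]
6 hosts opened.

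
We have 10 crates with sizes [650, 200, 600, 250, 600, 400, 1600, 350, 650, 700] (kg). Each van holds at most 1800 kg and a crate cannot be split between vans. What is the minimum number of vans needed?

Total = 1600 + 700 + 650 + 650 + 600 + 600 + 400 + 350 + 250 + 200 = 6000 kg.
Lower bound: ⌈6000/1800⌉ = 4 vans.
A packing using 4 vans:
  van 1: 1600 + 200 = 1800
  van 2: 700 + 650 + 400 = 1750
  van 3: 650 + 600 + 350 = 1600
  van 4: 600 + 250 = 850
This matches the lower bound, so 4 is optimal.

4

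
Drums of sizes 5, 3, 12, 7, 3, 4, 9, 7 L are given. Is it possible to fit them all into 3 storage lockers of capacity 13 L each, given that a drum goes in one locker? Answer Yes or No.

No

Total = 50 L; ⌈50/13⌉ = 4.
At least 4 storage lockers are required, but only 3 are allowed.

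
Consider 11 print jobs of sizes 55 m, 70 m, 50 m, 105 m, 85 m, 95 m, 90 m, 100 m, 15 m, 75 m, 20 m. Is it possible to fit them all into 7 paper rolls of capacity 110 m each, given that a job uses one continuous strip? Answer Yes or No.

No

Total = 760 m; ⌈760/110⌉ = 7.
The bound of 7 does not rule out 7, but exhaustive search shows no assignment into 7 paper rolls of capacity 110 m exists — the minimum is 8.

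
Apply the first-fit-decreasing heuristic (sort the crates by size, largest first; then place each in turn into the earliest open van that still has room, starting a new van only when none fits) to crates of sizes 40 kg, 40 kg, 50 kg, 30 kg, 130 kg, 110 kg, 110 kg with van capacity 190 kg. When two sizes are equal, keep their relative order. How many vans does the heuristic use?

Sorted descending: 130, 110, 110, 50, 40, 40, 30.
  130 → van 1 (new)  [load 130/190]
  110 → van 2 (new)  [load 110/190]
  110 → van 3 (new)  [load 110/190]
  50 → van 1  [load 180/190]
  40 → van 2  [load 150/190]
  40 → van 2  [load 190/190]
  30 → van 3  [load 140/190]
3 vans opened.

3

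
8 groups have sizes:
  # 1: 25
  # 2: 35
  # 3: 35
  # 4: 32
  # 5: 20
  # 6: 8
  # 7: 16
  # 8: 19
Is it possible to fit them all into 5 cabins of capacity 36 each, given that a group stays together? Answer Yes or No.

No

Total = 190; ⌈190/36⌉ = 6.
At least 6 cabins are required, but only 5 are allowed.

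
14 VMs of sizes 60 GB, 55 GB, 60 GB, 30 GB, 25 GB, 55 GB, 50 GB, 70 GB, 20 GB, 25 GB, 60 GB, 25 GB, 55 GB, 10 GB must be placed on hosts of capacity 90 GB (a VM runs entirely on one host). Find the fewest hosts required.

Total = 70 + 60 + 60 + 60 + 55 + 55 + 55 + 50 + 30 + 25 + 25 + 25 + 20 + 10 = 600 GB.
Lower bound: ⌈600/90⌉ = 7 hosts.
Also, 8 VMs each exceed 45 GB, and no two of those can share a host, so at least 8 hosts are needed.
A packing using 8 hosts:
  host 1: 70 + 20 = 90
  host 2: 60 + 30 = 90
  host 3: 60 + 25 = 85
  host 4: 60 + 25 = 85
  host 5: 55 + 25 + 10 = 90
  host 6: 55 = 55
  host 7: 55 = 55
  host 8: 50 = 50
This matches the lower bound, so 8 is optimal.

8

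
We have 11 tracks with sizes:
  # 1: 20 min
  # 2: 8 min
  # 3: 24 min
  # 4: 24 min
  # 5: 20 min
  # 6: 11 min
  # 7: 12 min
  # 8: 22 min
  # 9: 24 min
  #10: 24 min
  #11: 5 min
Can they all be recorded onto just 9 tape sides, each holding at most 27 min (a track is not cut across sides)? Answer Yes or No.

A valid assignment using 9 tape sides:
  side 1: 24 = 24
  side 2: 24 = 24
  side 3: 24 = 24
  side 4: 24 = 24
  side 5: 22 + 5 = 27
  side 6: 20 = 20
  side 7: 20 = 20
  side 8: 12 + 11 = 23
  side 9: 8 = 8
Every load is within 27 min, so 9 tape sides suffice.

Yes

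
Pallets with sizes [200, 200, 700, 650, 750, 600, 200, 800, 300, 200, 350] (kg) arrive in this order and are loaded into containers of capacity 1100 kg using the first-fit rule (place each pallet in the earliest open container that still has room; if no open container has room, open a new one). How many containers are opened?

  200 → container 1 (new)  [load 200/1100]
  200 → container 1  [load 400/1100]
  700 → container 1  [load 1100/1100]
  650 → container 2 (new)  [load 650/1100]
  750 → container 3 (new)  [load 750/1100]
  600 → container 4 (new)  [load 600/1100]
  200 → container 2  [load 850/1100]
  800 → container 5 (new)  [load 800/1100]
  300 → container 3  [load 1050/1100]
  200 → container 2  [load 1050/1100]
  350 → container 4  [load 950/1100]
5 containers opened.

5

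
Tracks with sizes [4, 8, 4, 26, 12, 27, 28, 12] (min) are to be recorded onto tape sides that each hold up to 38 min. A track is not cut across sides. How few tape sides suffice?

4

Total = 28 + 27 + 26 + 12 + 12 + 8 + 4 + 4 = 121 min.
Lower bound: ⌈121/38⌉ = 4 tape sides.
A packing using 4 tape sides:
  side 1: 28 + 8 = 36
  side 2: 27 + 4 + 4 = 35
  side 3: 26 + 12 = 38
  side 4: 12 = 12
This matches the lower bound, so 4 is optimal.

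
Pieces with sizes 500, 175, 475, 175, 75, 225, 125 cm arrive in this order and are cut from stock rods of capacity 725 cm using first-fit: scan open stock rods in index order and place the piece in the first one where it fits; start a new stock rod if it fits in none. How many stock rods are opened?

3

  500 → stock rod 1 (new)  [load 500/725]
  175 → stock rod 1  [load 675/725]
  475 → stock rod 2 (new)  [load 475/725]
  175 → stock rod 2  [load 650/725]
  75 → stock rod 2  [load 725/725]
  225 → stock rod 3 (new)  [load 225/725]
  125 → stock rod 3  [load 350/725]
3 stock rods opened.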